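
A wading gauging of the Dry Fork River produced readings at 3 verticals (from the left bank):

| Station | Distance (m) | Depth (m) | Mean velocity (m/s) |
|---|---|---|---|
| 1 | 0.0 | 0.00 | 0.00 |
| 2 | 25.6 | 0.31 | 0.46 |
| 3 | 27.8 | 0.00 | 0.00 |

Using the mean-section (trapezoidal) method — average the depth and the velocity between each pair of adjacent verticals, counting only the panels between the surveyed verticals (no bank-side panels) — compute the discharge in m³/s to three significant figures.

0.991 m³/s

Panel 1-2: Δb = 25.6 m, d̄ = (0.00+0.31)/2 = 0.155, v̄ = (0.00+0.46)/2 = 0.23 → q = 25.6×0.155×0.23 = 0.9126 m³/s
Panel 2-3: Δb = 2.2 m, d̄ = (0.31+0.00)/2 = 0.155, v̄ = (0.46+0.00)/2 = 0.23 → q = 2.2×0.155×0.23 = 0.07843 m³/s
Q = Σ q = 0.9911 m³/s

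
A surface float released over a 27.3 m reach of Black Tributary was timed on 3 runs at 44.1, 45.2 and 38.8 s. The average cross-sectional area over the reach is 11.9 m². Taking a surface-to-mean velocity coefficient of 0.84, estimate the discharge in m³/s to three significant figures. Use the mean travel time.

6.39 m³/s

t̄ = (44.1 + 45.2 + 38.8) / 3 = 42.7 s
v_surface = L / t̄ = 27.3 / 42.7 = 0.6393 m/s
v_mean = 0.84 × 0.6393 = 0.5370 m/s
Q = A × v_mean = 11.9 × 0.5370 = 6.391 m³/s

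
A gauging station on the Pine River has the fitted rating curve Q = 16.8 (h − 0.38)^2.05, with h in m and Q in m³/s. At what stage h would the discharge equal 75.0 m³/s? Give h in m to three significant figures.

2.45 m

h − h₀ = (Q/C)^(1/b) = (75.0/16.8)^(1/2.05) = 2.075 m
h = 0.38 + 2.075 = 2.455 m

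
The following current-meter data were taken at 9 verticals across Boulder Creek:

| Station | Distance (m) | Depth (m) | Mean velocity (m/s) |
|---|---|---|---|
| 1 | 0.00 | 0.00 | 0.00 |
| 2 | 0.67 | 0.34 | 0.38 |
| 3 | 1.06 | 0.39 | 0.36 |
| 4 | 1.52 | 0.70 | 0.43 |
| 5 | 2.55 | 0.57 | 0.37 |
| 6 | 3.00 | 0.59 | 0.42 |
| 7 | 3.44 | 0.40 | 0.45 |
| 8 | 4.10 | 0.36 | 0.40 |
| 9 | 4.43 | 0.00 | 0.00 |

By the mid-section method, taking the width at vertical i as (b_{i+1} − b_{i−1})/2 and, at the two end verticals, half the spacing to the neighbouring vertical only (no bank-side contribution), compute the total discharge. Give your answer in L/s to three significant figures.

w_2 = (1.06 − 0.00)/2 = 0.53 m; q_2 = 0.38 × 0.34 × 0.53 = 0.06848 m³/s
w_3 = (1.52 − 0.67)/2 = 0.425 m; q_3 = 0.36 × 0.39 × 0.425 = 0.05967 m³/s
w_4 = (2.55 − 1.06)/2 = 0.745 m; q_4 = 0.43 × 0.70 × 0.745 = 0.2242 m³/s
w_5 = (3.00 − 1.52)/2 = 0.74 m; q_5 = 0.37 × 0.57 × 0.74 = 0.1561 m³/s
w_6 = (3.44 − 2.55)/2 = 0.445 m; q_6 = 0.42 × 0.59 × 0.445 = 0.1103 m³/s
w_7 = (4.10 − 3.00)/2 = 0.55 m; q_7 = 0.45 × 0.40 × 0.55 = 0.09900 m³/s
w_8 = (4.43 − 3.44)/2 = 0.495 m; q_8 = 0.40 × 0.36 × 0.495 = 0.07128 m³/s
Stations 1, 9 contribute zero (depth or velocity is 0).
Q = Σ qᵢ = 0.7890 m³/s
= 0.7890 × 1000 = 789.0 L/s

789 L/s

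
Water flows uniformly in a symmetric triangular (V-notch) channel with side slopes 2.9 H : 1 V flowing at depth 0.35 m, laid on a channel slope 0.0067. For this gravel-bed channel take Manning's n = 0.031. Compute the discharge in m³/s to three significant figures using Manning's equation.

A = z·y² = 2.9×0.35² = 0.3553 m²
P = 2y√(1+z²) = 2×0.35×√(1+2.9²) = 2.147 m
R = A/P = 0.3553/2.147 = 0.1654 m
Q = (1/n)·A·R^(2/3)·S^(1/2) = (1/0.031) × 0.3553 × 0.1654^(2/3) × 0.0067^(1/2) = 0.2827 m³/s

0.283 m³/s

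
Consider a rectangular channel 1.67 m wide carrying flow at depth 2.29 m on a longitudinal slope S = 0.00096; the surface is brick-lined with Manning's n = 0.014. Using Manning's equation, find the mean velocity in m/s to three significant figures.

1.60 m/s

A = b·y = 1.67 × 2.29 = 3.824 m²
P = b + 2y = 1.67 + 2×2.29 = 6.250 m
R = A/P = 3.824/6.250 = 0.6119 m
Q = (1/n)·A·R^(2/3)·S^(1/2) = (1/0.014) × 3.824 × 0.6119^(2/3) × 0.00096^(1/2) = 6.100 m³/s
V = Q/A = 6.100/3.824 = 1.595 m/s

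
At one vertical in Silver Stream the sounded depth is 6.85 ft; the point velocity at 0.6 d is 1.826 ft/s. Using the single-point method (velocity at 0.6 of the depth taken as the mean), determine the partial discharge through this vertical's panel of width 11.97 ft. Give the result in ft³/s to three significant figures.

150 ft³/s

v̄ = v₀.₆ = 1.826 ft/s
q = v̄ × d × w = 1.826 × 6.85 × 11.97 = 149.7 ft³/s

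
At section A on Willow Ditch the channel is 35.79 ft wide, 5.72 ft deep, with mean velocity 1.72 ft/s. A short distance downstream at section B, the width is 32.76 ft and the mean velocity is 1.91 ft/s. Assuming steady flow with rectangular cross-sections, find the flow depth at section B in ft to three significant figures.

Q = A₁V₁ = (35.79×5.72) × 1.72 = 352.1 ft³/s
d₂ = Q/(b₂ V₂) = 352.1/(32.76×1.91) = 5.627 ft

5.63 ft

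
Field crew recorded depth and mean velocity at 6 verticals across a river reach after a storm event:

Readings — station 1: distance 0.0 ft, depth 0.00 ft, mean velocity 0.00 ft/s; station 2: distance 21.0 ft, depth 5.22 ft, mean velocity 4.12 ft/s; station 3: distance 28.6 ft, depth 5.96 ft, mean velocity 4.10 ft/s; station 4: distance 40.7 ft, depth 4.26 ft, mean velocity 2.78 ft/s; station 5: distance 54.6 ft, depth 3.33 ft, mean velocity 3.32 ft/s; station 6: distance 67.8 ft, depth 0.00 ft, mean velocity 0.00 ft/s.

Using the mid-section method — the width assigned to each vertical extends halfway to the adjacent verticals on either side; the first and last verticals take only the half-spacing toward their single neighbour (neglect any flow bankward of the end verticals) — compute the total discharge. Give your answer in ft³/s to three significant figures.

w_2 = (28.6 − 0.0)/2 = 14.3 ft; q_2 = 4.12 × 5.22 × 14.3 = 307.5 ft³/s
w_3 = (40.7 − 21.0)/2 = 9.85 ft; q_3 = 4.10 × 5.96 × 9.85 = 240.7 ft³/s
w_4 = (54.6 − 28.6)/2 = 13 ft; q_4 = 2.78 × 4.26 × 13 = 154.0 ft³/s
w_5 = (67.8 − 40.7)/2 = 13.55 ft; q_5 = 3.32 × 3.33 × 13.55 = 149.8 ft³/s
Stations 1, 6 contribute zero (depth or velocity is 0).
Q = Σ qᵢ = 852.0 ft³/s

852 ft³/s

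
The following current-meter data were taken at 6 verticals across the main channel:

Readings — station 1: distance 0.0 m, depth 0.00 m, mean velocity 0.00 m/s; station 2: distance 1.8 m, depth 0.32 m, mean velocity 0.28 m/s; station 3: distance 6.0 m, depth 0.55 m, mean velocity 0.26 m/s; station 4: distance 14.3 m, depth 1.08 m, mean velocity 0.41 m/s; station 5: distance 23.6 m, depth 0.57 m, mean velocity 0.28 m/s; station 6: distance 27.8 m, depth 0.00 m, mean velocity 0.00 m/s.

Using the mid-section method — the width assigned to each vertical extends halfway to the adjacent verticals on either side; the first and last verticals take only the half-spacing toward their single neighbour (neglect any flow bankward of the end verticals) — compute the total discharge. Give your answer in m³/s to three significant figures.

6.14 m³/s

w_2 = (6.0 − 0.0)/2 = 3 m; q_2 = 0.28 × 0.32 × 3 = 0.2688 m³/s
w_3 = (14.3 − 1.8)/2 = 6.25 m; q_3 = 0.26 × 0.55 × 6.25 = 0.8938 m³/s
w_4 = (23.6 − 6.0)/2 = 8.8 m; q_4 = 0.41 × 1.08 × 8.8 = 3.897 m³/s
w_5 = (27.8 − 14.3)/2 = 6.75 m; q_5 = 0.28 × 0.57 × 6.75 = 1.077 m³/s
Stations 1, 6 contribute zero (depth or velocity is 0).
Q = Σ qᵢ = 6.136 m³/s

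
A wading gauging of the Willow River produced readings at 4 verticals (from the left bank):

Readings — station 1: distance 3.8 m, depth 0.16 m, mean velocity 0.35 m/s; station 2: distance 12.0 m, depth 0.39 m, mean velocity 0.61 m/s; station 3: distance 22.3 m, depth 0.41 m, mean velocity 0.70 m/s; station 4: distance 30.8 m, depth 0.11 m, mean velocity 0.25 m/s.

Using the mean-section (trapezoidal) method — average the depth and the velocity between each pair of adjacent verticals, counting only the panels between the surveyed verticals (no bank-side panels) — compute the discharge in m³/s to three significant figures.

4.83 m³/s

Panel 1-2: Δb = 8.2 m, d̄ = (0.16+0.39)/2 = 0.275, v̄ = (0.35+0.61)/2 = 0.48 → q = 8.2×0.275×0.48 = 1.082 m³/s
Panel 2-3: Δb = 10.3 m, d̄ = (0.39+0.41)/2 = 0.4, v̄ = (0.61+0.70)/2 = 0.655 → q = 10.3×0.4×0.655 = 2.699 m³/s
Panel 3-4: Δb = 8.5 m, d̄ = (0.41+0.11)/2 = 0.26, v̄ = (0.70+0.25)/2 = 0.475 → q = 8.5×0.26×0.475 = 1.050 m³/s
Q = Σ q = 4.831 m³/s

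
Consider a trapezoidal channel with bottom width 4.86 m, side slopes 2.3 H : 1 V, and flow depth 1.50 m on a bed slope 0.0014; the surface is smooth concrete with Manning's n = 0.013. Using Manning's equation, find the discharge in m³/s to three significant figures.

36.0 m³/s

A = (b + z·y)·y = (4.86 + 2.3×1.50)×1.50 = 12.47 m²
P = b + 2y√(1+z²) = 4.86 + 2×1.50×√(1+2.3²) = 12.38 m
R = A/P = 12.47/12.38 = 1.007 m
Q = (1/n)·A·R^(2/3)·S^(1/2) = (1/0.013) × 12.47 × 1.007^(2/3) × 0.0014^(1/2) = 36.03 m³/s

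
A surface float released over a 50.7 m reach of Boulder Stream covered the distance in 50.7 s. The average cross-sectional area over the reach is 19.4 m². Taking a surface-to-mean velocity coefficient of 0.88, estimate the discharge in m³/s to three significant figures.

17.1 m³/s

v_surface = L / t̄ = 50.7 / 50.7 = 1.000 m/s
v_mean = 0.88 × 1.000 = 0.8800 m/s
Q = A × v_mean = 19.4 × 0.8800 = 17.07 m³/s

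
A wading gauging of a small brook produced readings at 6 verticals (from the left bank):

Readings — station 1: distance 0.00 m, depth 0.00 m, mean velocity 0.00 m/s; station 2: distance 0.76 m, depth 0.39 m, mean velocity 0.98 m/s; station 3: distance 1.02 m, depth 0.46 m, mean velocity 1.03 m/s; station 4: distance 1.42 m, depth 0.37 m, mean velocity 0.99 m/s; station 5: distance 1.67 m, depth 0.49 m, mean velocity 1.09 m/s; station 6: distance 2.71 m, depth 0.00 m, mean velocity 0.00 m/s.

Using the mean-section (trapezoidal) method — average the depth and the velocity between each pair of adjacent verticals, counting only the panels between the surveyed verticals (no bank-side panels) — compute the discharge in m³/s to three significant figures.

Panel 1-2: Δb = 0.76 m, d̄ = (0.00+0.39)/2 = 0.195, v̄ = (0.00+0.98)/2 = 0.49 → q = 0.76×0.195×0.49 = 0.07262 m³/s
Panel 2-3: Δb = 0.26 m, d̄ = (0.39+0.46)/2 = 0.425, v̄ = (0.98+1.03)/2 = 1.005 → q = 0.26×0.425×1.005 = 0.1111 m³/s
Panel 3-4: Δb = 0.4 m, d̄ = (0.46+0.37)/2 = 0.415, v̄ = (1.03+0.99)/2 = 1.01 → q = 0.4×0.415×1.01 = 0.1677 m³/s
Panel 4-5: Δb = 0.25 m, d̄ = (0.37+0.49)/2 = 0.43, v̄ = (0.99+1.09)/2 = 1.04 → q = 0.25×0.43×1.04 = 0.1118 m³/s
Panel 5-6: Δb = 1.04 m, d̄ = (0.49+0.00)/2 = 0.245, v̄ = (1.09+0.00)/2 = 0.545 → q = 1.04×0.245×0.545 = 0.1389 m³/s
Q = Σ q = 0.6020 m³/s

0.602 m³/s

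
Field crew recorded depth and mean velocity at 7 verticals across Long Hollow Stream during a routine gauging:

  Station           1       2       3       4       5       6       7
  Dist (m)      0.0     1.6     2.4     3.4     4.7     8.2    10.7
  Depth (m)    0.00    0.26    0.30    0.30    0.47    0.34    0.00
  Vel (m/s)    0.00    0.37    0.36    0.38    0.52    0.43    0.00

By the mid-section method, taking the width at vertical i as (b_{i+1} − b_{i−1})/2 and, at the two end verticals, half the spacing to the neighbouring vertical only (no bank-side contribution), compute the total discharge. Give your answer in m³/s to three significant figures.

w_2 = (2.4 − 0.0)/2 = 1.2 m; q_2 = 0.37 × 0.26 × 1.2 = 0.1154 m³/s
w_3 = (3.4 − 1.6)/2 = 0.9 m; q_3 = 0.36 × 0.30 × 0.9 = 0.09720 m³/s
w_4 = (4.7 − 2.4)/2 = 1.15 m; q_4 = 0.38 × 0.30 × 1.15 = 0.1311 m³/s
w_5 = (8.2 − 3.4)/2 = 2.4 m; q_5 = 0.52 × 0.47 × 2.4 = 0.5866 m³/s
w_6 = (10.7 − 4.7)/2 = 3 m; q_6 = 0.43 × 0.34 × 3 = 0.4386 m³/s
Stations 1, 7 contribute zero (depth or velocity is 0).
Q = Σ qᵢ = 1.369 m³/s

1.37 m³/s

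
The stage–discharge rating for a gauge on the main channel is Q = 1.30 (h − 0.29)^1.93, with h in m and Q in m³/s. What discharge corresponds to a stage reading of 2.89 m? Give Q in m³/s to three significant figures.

Q = 1.30 × (2.89 − 0.29)^1.93 = 1.30 × 2.6^1.93 = 8.219 m³/s

8.22 m³/s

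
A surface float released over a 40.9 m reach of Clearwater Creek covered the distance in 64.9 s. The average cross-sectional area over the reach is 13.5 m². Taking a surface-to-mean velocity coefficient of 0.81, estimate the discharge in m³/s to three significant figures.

v_surface = L / t̄ = 40.9 / 64.9 = 0.6302 m/s
v_mean = 0.81 × 0.6302 = 0.5105 m/s
Q = A × v_mean = 13.5 × 0.5105 = 6.891 m³/s

6.89 m³/s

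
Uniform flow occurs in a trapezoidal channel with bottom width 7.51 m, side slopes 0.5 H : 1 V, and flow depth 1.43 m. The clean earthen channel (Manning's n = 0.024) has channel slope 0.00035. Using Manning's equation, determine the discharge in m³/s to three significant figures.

9.76 m³/s

A = (b + z·y)·y = (7.51 + 0.5×1.43)×1.43 = 11.76 m²
P = b + 2y√(1+z²) = 7.51 + 2×1.43×√(1+0.5²) = 10.71 m
R = A/P = 11.76/10.71 = 1.098 m
Q = (1/n)·A·R^(2/3)·S^(1/2) = (1/0.024) × 11.76 × 1.098^(2/3) × 0.00035^(1/2) = 9.761 m³/s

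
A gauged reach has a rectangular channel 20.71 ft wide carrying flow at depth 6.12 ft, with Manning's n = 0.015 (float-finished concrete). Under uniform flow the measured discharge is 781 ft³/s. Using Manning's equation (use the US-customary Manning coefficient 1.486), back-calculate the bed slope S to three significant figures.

A = b·y = 20.71 × 6.12 = 126.7 ft²
P = b + 2y = 20.71 + 2×6.12 = 32.95 ft
R = A/P = 126.7/32.95 = 3.847 ft
S = (Q·n / (1.486·A·R^(2/3)))² = (781×0.015 / (1.486×126.7×2.455))² = 0.0006419

0.000642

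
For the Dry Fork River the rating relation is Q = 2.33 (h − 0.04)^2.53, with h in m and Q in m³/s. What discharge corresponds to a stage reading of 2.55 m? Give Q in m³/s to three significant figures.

Q = 2.33 × (2.55 − 0.04)^2.53 = 2.33 × 2.51^2.53 = 23.91 m³/s

23.9 m³/s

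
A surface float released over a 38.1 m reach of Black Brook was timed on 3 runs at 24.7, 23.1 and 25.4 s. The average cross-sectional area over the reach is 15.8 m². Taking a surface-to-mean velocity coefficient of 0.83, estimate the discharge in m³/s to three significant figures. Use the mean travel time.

t̄ = (24.7 + 23.1 + 25.4) / 3 = 24.4 s
v_surface = L / t̄ = 38.1 / 24.4 = 1.561 m/s
v_mean = 0.83 × 1.561 = 1.296 m/s
Q = A × v_mean = 15.8 × 1.296 = 20.48 m³/s

20.5 m³/s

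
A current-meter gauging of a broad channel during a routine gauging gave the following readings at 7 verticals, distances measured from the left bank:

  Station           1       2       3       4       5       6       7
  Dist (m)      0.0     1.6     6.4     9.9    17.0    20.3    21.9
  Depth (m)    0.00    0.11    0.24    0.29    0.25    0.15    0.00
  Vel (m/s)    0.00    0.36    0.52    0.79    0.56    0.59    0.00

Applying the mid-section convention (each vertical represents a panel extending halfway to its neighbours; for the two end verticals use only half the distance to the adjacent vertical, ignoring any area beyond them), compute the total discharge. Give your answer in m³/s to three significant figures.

2.80 m³/s

w_2 = (6.4 − 0.0)/2 = 3.2 m; q_2 = 0.36 × 0.11 × 3.2 = 0.1267 m³/s
w_3 = (9.9 − 1.6)/2 = 4.15 m; q_3 = 0.52 × 0.24 × 4.15 = 0.5179 m³/s
w_4 = (17.0 − 6.4)/2 = 5.3 m; q_4 = 0.79 × 0.29 × 5.3 = 1.214 m³/s
w_5 = (20.3 − 9.9)/2 = 5.2 m; q_5 = 0.56 × 0.25 × 5.2 = 0.7280 m³/s
w_6 = (21.9 − 17.0)/2 = 2.45 m; q_6 = 0.59 × 0.15 × 2.45 = 0.2168 m³/s
Stations 1, 7 contribute zero (depth or velocity is 0).
Q = Σ qᵢ = 2.804 m³/s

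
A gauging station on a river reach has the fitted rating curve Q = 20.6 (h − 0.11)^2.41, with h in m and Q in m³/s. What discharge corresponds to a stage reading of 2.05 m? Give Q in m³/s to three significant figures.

Q = 20.6 × (2.05 − 0.11)^2.41 = 20.6 × 1.94^2.41 = 101.7 m³/s

102 m³/s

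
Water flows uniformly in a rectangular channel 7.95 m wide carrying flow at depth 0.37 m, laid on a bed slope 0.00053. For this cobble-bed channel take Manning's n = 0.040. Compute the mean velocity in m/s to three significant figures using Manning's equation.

A = b·y = 7.95 × 0.37 = 2.942 m²
P = b + 2y = 7.95 + 2×0.37 = 8.690 m
R = A/P = 2.942/8.690 = 0.3385 m
Q = (1/n)·A·R^(2/3)·S^(1/2) = (1/0.040) × 2.942 × 0.3385^(2/3) × 0.00053^(1/2) = 0.8223 m³/s
V = Q/A = 0.8223/2.942 = 0.2795 m/s

0.280 m/s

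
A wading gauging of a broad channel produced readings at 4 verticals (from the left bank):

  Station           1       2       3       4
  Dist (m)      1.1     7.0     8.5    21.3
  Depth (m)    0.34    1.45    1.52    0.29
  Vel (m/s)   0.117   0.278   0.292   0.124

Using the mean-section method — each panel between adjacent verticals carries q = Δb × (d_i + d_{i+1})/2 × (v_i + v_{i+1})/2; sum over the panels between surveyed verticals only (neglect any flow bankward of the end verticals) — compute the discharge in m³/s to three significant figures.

Panel 1-2: Δb = 5.9 m, d̄ = (0.34+1.45)/2 = 0.895, v̄ = (0.117+0.278)/2 = 0.1975 → q = 5.9×0.895×0.1975 = 1.043 m³/s
Panel 2-3: Δb = 1.5 m, d̄ = (1.45+1.52)/2 = 1.485, v̄ = (0.278+0.292)/2 = 0.285 → q = 1.5×1.485×0.285 = 0.6348 m³/s
Panel 3-4: Δb = 12.8 m, d̄ = (1.52+0.29)/2 = 0.905, v̄ = (0.292+0.124)/2 = 0.208 → q = 12.8×0.905×0.208 = 2.409 m³/s
Q = Σ q = 4.087 m³/s

4.09 m³/s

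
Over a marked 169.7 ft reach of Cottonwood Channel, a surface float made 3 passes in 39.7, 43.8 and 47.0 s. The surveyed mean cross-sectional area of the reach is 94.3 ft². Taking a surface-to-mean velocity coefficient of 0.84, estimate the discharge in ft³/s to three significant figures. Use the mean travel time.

t̄ = (39.7 + 43.8 + 47.0) / 3 = 43.5 s
v_surface = L / t̄ = 169.7 / 43.5 = 3.901 ft/s
v_mean = 0.84 × 3.901 = 3.277 ft/s
Q = A × v_mean = 94.3 × 3.277 = 309.0 ft³/s

309 ft³/s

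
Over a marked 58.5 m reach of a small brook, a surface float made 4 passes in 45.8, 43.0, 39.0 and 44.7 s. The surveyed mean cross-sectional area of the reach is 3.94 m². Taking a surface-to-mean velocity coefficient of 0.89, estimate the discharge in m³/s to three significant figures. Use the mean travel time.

t̄ = (45.8 + 43.0 + 39.0 + 44.7) / 4 = 43.125 s
v_surface = L / t̄ = 58.5 / 43.125 = 1.357 m/s
v_mean = 0.89 × 1.357 = 1.207 m/s
Q = A × v_mean = 3.94 × 1.207 = 4.757 m³/s

4.76 m³/s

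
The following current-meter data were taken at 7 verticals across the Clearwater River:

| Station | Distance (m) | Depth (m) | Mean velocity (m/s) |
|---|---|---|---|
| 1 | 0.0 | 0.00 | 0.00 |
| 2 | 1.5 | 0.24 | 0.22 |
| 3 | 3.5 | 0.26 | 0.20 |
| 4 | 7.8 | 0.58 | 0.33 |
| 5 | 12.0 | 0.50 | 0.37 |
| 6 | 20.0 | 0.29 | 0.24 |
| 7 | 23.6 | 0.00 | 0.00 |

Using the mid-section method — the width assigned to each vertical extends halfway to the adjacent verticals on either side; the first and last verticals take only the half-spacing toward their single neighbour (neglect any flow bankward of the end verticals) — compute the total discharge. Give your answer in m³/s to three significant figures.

2.60 m³/s

w_2 = (3.5 − 0.0)/2 = 1.75 m; q_2 = 0.22 × 0.24 × 1.75 = 0.09240 m³/s
w_3 = (7.8 − 1.5)/2 = 3.15 m; q_3 = 0.20 × 0.26 × 3.15 = 0.1638 m³/s
w_4 = (12.0 − 3.5)/2 = 4.25 m; q_4 = 0.33 × 0.58 × 4.25 = 0.8135 m³/s
w_5 = (20.0 − 7.8)/2 = 6.1 m; q_5 = 0.37 × 0.50 × 6.1 = 1.129 m³/s
w_6 = (23.6 − 12.0)/2 = 5.8 m; q_6 = 0.24 × 0.29 × 5.8 = 0.4037 m³/s
Stations 1, 7 contribute zero (depth or velocity is 0).
Q = Σ qᵢ = 2.602 m³/s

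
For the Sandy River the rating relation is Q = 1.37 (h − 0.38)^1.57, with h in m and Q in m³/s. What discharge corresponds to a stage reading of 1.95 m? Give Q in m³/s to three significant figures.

2.78 m³/s

Q = 1.37 × (1.95 − 0.38)^1.57 = 1.37 × 1.57^1.57 = 2.782 m³/s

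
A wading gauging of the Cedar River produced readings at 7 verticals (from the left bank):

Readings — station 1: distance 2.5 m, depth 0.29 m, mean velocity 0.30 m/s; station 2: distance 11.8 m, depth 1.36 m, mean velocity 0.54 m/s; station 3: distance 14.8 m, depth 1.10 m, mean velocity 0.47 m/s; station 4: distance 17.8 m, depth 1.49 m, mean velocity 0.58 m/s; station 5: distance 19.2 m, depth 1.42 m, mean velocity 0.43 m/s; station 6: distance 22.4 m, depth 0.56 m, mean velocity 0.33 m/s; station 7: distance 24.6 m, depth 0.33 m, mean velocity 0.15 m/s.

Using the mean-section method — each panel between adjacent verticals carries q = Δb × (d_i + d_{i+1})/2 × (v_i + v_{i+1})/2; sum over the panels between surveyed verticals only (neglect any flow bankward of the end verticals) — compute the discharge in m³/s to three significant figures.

9.59 m³/s

Panel 1-2: Δb = 9.3 m, d̄ = (0.29+1.36)/2 = 0.825, v̄ = (0.30+0.54)/2 = 0.42 → q = 9.3×0.825×0.42 = 3.222 m³/s
Panel 2-3: Δb = 3 m, d̄ = (1.36+1.10)/2 = 1.23, v̄ = (0.54+0.47)/2 = 0.505 → q = 3×1.23×0.505 = 1.863 m³/s
Panel 3-4: Δb = 3 m, d̄ = (1.10+1.49)/2 = 1.295, v̄ = (0.47+0.58)/2 = 0.525 → q = 3×1.295×0.525 = 2.040 m³/s
Panel 4-5: Δb = 1.4 m, d̄ = (1.49+1.42)/2 = 1.455, v̄ = (0.58+0.43)/2 = 0.505 → q = 1.4×1.455×0.505 = 1.029 m³/s
Panel 5-6: Δb = 3.2 m, d̄ = (1.42+0.56)/2 = 0.99, v̄ = (0.43+0.33)/2 = 0.38 → q = 3.2×0.99×0.38 = 1.204 m³/s
Panel 6-7: Δb = 2.2 m, d̄ = (0.56+0.33)/2 = 0.445, v̄ = (0.33+0.15)/2 = 0.24 → q = 2.2×0.445×0.24 = 0.2350 m³/s
Q = Σ q = 9.593 m³/s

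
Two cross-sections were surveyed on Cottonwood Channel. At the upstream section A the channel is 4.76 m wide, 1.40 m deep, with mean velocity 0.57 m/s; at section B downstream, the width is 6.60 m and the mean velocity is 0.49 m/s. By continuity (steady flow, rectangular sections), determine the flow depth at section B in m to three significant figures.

1.17 m

Q = A₁V₁ = (4.76×1.40) × 0.57 = 3.798 m³/s
d₂ = Q/(b₂ V₂) = 3.798/(6.60×0.49) = 1.175 m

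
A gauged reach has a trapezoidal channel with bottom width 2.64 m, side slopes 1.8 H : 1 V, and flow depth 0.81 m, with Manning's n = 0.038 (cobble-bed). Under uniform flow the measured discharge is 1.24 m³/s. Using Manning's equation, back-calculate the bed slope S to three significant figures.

0.000441

A = (b + z·y)·y = (2.64 + 1.8×0.81)×0.81 = 3.319 m²
P = b + 2y√(1+z²) = 2.64 + 2×0.81×√(1+1.8²) = 5.976 m
R = A/P = 3.319/5.976 = 0.5555 m
S = (Q·n / (1·A·R^(2/3)))² = (1.24×0.038 / (1×3.319×0.6757))² = 0.0004413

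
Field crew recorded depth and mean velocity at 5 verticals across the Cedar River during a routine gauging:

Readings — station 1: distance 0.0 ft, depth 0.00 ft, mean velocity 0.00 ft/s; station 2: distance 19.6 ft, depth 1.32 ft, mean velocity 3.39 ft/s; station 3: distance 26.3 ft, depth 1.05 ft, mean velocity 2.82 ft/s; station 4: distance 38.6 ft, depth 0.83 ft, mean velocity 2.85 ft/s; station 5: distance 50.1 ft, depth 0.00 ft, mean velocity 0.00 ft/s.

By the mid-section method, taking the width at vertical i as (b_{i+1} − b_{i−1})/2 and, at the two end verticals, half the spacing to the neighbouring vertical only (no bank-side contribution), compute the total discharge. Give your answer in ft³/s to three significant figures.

115 ft³/s

w_2 = (26.3 − 0.0)/2 = 13.15 ft; q_2 = 3.39 × 1.32 × 13.15 = 58.84 ft³/s
w_3 = (38.6 − 19.6)/2 = 9.5 ft; q_3 = 2.82 × 1.05 × 9.5 = 28.13 ft³/s
w_4 = (50.1 − 26.3)/2 = 11.9 ft; q_4 = 2.85 × 0.83 × 11.9 = 28.15 ft³/s
Stations 1, 5 contribute zero (depth or velocity is 0).
Q = Σ qᵢ = 115.1 ft³/s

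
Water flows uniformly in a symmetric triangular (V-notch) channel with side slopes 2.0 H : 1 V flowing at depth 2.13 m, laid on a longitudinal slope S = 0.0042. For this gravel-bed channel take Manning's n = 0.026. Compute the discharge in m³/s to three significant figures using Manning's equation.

21.9 m³/s

A = z·y² = 2.0×2.13² = 9.074 m²
P = 2y√(1+z²) = 2×2.13×√(1+2.0²) = 9.526 m
R = A/P = 9.074/9.526 = 0.9526 m
Q = (1/n)·A·R^(2/3)·S^(1/2) = (1/0.026) × 9.074 × 0.9526^(2/3) × 0.0042^(1/2) = 21.90 m³/s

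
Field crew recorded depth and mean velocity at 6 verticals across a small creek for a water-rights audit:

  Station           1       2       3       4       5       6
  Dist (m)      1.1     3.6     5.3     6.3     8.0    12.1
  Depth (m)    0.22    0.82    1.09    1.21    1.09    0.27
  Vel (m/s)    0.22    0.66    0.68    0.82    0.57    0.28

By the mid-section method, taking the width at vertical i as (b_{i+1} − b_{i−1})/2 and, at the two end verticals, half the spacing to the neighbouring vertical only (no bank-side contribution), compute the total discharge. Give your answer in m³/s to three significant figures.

5.49 m³/s

w_1 = (3.6 − 1.1)/2 = 1.25 m; q_1 = 0.22 × 0.22 × 1.25 = 0.06050 m³/s
w_2 = (5.3 − 1.1)/2 = 2.1 m; q_2 = 0.66 × 0.82 × 2.1 = 1.137 m³/s
w_3 = (6.3 − 3.6)/2 = 1.35 m; q_3 = 0.68 × 1.09 × 1.35 = 1.001 m³/s
w_4 = (8.0 − 5.3)/2 = 1.35 m; q_4 = 0.82 × 1.21 × 1.35 = 1.339 m³/s
w_5 = (12.1 − 6.3)/2 = 2.9 m; q_5 = 0.57 × 1.09 × 2.9 = 1.802 m³/s
w_6 = (12.1 − 8.0)/2 = 2.05 m; q_6 = 0.28 × 0.27 × 2.05 = 0.1550 m³/s
Q = Σ qᵢ = 5.494 m³/s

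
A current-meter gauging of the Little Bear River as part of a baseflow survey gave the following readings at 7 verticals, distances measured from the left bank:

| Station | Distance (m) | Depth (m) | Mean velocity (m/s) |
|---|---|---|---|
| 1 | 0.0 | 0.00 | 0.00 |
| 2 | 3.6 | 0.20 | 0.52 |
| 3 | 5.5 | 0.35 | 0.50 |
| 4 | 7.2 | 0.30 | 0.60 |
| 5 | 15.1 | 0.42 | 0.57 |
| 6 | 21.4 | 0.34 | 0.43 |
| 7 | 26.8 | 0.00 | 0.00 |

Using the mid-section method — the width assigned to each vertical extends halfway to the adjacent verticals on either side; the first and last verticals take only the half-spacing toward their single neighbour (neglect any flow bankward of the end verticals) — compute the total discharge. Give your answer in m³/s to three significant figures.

w_2 = (5.5 − 0.0)/2 = 2.75 m; q_2 = 0.52 × 0.20 × 2.75 = 0.2860 m³/s
w_3 = (7.2 − 3.6)/2 = 1.8 m; q_3 = 0.50 × 0.35 × 1.8 = 0.3150 m³/s
w_4 = (15.1 − 5.5)/2 = 4.8 m; q_4 = 0.60 × 0.30 × 4.8 = 0.8640 m³/s
w_5 = (21.4 − 7.2)/2 = 7.1 m; q_5 = 0.57 × 0.42 × 7.1 = 1.700 m³/s
w_6 = (26.8 − 15.1)/2 = 5.85 m; q_6 = 0.43 × 0.34 × 5.85 = 0.8553 m³/s
Stations 1, 7 contribute zero (depth or velocity is 0).
Q = Σ qᵢ = 4.020 m³/s

4.02 m³/s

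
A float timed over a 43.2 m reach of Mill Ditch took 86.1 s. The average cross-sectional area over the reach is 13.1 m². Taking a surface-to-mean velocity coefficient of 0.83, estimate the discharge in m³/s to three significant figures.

v_surface = L / t̄ = 43.2 / 86.1 = 0.5017 m/s
v_mean = 0.83 × 0.5017 = 0.4164 m/s
Q = A × v_mean = 13.1 × 0.4164 = 5.455 m³/s

5.46 m³/s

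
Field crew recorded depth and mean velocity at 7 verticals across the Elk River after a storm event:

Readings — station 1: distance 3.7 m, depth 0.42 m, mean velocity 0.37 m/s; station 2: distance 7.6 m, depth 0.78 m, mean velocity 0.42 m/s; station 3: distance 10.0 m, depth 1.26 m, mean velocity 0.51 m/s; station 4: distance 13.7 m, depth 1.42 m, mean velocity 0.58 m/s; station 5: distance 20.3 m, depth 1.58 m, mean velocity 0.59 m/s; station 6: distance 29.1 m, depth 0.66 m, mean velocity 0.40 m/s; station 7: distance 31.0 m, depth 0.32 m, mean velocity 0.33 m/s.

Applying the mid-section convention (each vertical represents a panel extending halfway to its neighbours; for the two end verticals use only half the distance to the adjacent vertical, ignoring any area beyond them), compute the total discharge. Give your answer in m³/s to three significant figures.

w_1 = (7.6 − 3.7)/2 = 1.95 m; q_1 = 0.37 × 0.42 × 1.95 = 0.3030 m³/s
w_2 = (10.0 − 3.7)/2 = 3.15 m; q_2 = 0.42 × 0.78 × 3.15 = 1.032 m³/s
w_3 = (13.7 − 7.6)/2 = 3.05 m; q_3 = 0.51 × 1.26 × 3.05 = 1.960 m³/s
w_4 = (20.3 − 10.0)/2 = 5.15 m; q_4 = 0.58 × 1.42 × 5.15 = 4.242 m³/s
w_5 = (29.1 − 13.7)/2 = 7.7 m; q_5 = 0.59 × 1.58 × 7.7 = 7.178 m³/s
w_6 = (31.0 − 20.3)/2 = 5.35 m; q_6 = 0.40 × 0.66 × 5.35 = 1.412 m³/s
w_7 = (31.0 − 29.1)/2 = 0.95 m; q_7 = 0.33 × 0.32 × 0.95 = 0.1003 m³/s
Q = Σ qᵢ = 16.23 m³/s

16.2 m³/s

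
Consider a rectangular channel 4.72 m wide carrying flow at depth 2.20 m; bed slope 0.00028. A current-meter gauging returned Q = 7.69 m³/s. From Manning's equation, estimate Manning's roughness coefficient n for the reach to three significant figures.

A = b·y = 4.72 × 2.20 = 10.38 m²
P = b + 2y = 4.72 + 2×2.20 = 9.120 m
R = A/P = 10.38/9.120 = 1.139 m
n = (1/Q)·A·R^(2/3)·S^(1/2) = (1/7.69) × 10.38 × 1.090 × 0.01673 = 0.02464

0.0246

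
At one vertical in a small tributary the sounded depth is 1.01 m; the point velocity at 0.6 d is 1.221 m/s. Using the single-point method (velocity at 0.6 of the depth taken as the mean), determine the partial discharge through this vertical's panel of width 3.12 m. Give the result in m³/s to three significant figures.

v̄ = v₀.₆ = 1.221 m/s
q = v̄ × d × w = 1.221 × 1.01 × 3.12 = 3.848 m³/s

3.85 m³/s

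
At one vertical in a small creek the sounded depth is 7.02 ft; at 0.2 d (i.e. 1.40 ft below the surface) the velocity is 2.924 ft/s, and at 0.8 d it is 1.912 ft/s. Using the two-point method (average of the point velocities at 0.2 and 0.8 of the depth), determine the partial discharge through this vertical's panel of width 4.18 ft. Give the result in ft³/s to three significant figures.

v̄ = (2.924 + 1.912) / 2 = 2.418 ft/s
q = v̄ × d × w = 2.418 × 7.02 × 4.18 = 70.95 ft³/s

71.0 ft³/s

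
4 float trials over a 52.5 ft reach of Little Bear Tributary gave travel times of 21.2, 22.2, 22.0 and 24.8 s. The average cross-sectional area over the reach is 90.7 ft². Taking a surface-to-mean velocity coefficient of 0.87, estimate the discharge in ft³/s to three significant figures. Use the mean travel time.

184 ft³/s

t̄ = (21.2 + 22.2 + 22.0 + 24.8) / 4 = 22.55 s
v_surface = L / t̄ = 52.5 / 22.55 = 2.328 ft/s
v_mean = 0.87 × 2.328 = 2.025 ft/s
Q = A × v_mean = 90.7 × 2.025 = 183.7 ft³/s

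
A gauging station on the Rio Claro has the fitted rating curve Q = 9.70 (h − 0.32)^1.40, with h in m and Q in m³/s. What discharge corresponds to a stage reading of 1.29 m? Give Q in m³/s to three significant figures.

9.30 m³/s

Q = 9.70 × (1.29 − 0.32)^1.40 = 9.70 × 0.97^1.40 = 9.295 m³/s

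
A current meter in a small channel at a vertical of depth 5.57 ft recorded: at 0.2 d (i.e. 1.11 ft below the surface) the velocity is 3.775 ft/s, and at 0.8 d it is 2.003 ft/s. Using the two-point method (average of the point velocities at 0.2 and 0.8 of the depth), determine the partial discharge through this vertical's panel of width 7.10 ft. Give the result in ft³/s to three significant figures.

v̄ = (3.775 + 2.003) / 2 = 2.889 ft/s
q = v̄ × d × w = 2.889 × 5.57 × 7.10 = 114.3 ft³/s

114 ft³/s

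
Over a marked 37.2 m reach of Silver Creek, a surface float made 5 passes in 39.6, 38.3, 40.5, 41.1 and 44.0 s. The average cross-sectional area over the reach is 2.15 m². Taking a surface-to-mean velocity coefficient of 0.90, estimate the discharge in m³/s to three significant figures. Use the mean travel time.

1.77 m³/s

t̄ = (39.6 + 38.3 + 40.5 + 41.1 + 44.0) / 5 = 40.7 s
v_surface = L / t̄ = 37.2 / 40.7 = 0.9140 m/s
v_mean = 0.90 × 0.9140 = 0.8226 m/s
Q = A × v_mean = 2.15 × 0.8226 = 1.769 m³/s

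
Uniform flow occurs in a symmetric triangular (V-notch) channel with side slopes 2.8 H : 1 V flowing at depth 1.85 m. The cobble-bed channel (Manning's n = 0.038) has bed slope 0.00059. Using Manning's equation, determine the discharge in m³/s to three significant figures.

5.59 m³/s

A = z·y² = 2.8×1.85² = 9.583 m²
P = 2y√(1+z²) = 2×1.85×√(1+2.8²) = 11.00 m
R = A/P = 9.583/11.00 = 0.8711 m
Q = (1/n)·A·R^(2/3)·S^(1/2) = (1/0.038) × 9.583 × 0.8711^(2/3) × 0.00059^(1/2) = 5.587 m³/s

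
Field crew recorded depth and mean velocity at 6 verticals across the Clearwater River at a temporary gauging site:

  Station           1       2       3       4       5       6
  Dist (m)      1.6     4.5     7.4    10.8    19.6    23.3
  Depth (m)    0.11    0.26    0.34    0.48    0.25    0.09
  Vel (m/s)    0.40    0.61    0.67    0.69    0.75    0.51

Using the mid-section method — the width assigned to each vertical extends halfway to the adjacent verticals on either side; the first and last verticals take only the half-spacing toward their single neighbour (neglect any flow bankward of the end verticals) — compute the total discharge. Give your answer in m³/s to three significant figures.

w_1 = (4.5 − 1.6)/2 = 1.45 m; q_1 = 0.40 × 0.11 × 1.45 = 0.06380 m³/s
w_2 = (7.4 − 1.6)/2 = 2.9 m; q_2 = 0.61 × 0.26 × 2.9 = 0.4599 m³/s
w_3 = (10.8 − 4.5)/2 = 3.15 m; q_3 = 0.67 × 0.34 × 3.15 = 0.7176 m³/s
w_4 = (19.6 − 7.4)/2 = 6.1 m; q_4 = 0.69 × 0.48 × 6.1 = 2.020 m³/s
w_5 = (23.3 − 10.8)/2 = 6.25 m; q_5 = 0.75 × 0.25 × 6.25 = 1.172 m³/s
w_6 = (23.3 − 19.6)/2 = 1.85 m; q_6 = 0.51 × 0.09 × 1.85 = 0.08492 m³/s
Q = Σ qᵢ = 4.518 m³/s

4.52 m³/s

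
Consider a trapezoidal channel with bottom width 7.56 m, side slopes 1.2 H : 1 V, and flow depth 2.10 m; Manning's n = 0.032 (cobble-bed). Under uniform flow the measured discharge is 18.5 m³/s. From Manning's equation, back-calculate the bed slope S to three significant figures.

A = (b + z·y)·y = (7.56 + 1.2×2.10)×2.10 = 21.17 m²
P = b + 2y√(1+z²) = 7.56 + 2×2.10×√(1+1.2²) = 14.12 m
R = A/P = 21.17/14.12 = 1.499 m
S = (Q·n / (1·A·R^(2/3)))² = (18.5×0.032 / (1×21.17×1.310))² = 0.0004559

0.000456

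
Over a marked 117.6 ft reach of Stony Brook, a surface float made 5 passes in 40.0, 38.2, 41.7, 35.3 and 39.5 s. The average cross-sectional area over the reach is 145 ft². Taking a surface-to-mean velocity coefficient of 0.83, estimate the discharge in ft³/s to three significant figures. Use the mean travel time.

363 ft³/s

t̄ = (40.0 + 38.2 + 41.7 + 35.3 + 39.5) / 5 = 38.94 s
v_surface = L / t̄ = 117.6 / 38.94 = 3.020 ft/s
v_mean = 0.83 × 3.020 = 2.507 ft/s
Q = A × v_mean = 145 × 2.507 = 363.5 ft³/s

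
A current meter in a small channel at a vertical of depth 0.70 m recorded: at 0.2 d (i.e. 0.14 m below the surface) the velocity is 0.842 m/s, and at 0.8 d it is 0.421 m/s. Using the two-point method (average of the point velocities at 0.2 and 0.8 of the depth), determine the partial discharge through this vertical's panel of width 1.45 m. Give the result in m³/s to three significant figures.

v̄ = (0.842 + 0.421) / 2 = 0.6315 m/s
q = v̄ × d × w = 0.6315 × 0.70 × 1.45 = 0.6410 m³/s

0.641 m³/s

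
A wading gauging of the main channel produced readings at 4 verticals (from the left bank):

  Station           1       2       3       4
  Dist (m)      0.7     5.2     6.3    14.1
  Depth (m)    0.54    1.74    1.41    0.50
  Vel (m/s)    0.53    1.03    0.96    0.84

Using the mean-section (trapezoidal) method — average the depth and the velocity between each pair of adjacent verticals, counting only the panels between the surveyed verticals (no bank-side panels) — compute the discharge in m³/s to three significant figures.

Panel 1-2: Δb = 4.5 m, d̄ = (0.54+1.74)/2 = 1.14, v̄ = (0.53+1.03)/2 = 0.78 → q = 4.5×1.14×0.78 = 4.001 m³/s
Panel 2-3: Δb = 1.1 m, d̄ = (1.74+1.41)/2 = 1.575, v̄ = (1.03+0.96)/2 = 0.995 → q = 1.1×1.575×0.995 = 1.724 m³/s
Panel 3-4: Δb = 7.8 m, d̄ = (1.41+0.50)/2 = 0.955, v̄ = (0.96+0.84)/2 = 0.9 → q = 7.8×0.955×0.9 = 6.704 m³/s
Q = Σ q = 12.43 m³/s

12.4 m³/s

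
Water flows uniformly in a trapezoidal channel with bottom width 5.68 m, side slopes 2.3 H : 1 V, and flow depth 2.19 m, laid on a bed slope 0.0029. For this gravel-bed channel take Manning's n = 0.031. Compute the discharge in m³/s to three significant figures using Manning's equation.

A = (b + z·y)·y = (5.68 + 2.3×2.19)×2.19 = 23.47 m²
P = b + 2y√(1+z²) = 5.68 + 2×2.19×√(1+2.3²) = 16.66 m
R = A/P = 23.47/16.66 = 1.408 m
Q = (1/n)·A·R^(2/3)·S^(1/2) = (1/0.031) × 23.47 × 1.408^(2/3) × 0.0029^(1/2) = 51.23 m³/s

51.2 m³/s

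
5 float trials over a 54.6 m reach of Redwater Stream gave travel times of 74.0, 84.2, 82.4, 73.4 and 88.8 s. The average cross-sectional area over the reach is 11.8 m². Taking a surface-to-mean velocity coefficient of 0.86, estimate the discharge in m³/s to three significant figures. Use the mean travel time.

6.88 m³/s

t̄ = (74.0 + 84.2 + 82.4 + 73.4 + 88.8) / 5 = 80.56 s
v_surface = L / t̄ = 54.6 / 80.56 = 0.6778 m/s
v_mean = 0.86 × 0.6778 = 0.5829 m/s
Q = A × v_mean = 11.8 × 0.5829 = 6.878 m³/s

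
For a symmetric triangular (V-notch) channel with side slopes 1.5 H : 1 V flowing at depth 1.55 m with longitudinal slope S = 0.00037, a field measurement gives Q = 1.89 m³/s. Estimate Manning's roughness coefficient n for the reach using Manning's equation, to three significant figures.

A = z·y² = 1.5×1.55² = 3.604 m²
P = 2y√(1+z²) = 2×1.55×√(1+1.5²) = 5.589 m
R = A/P = 3.604/5.589 = 0.6448 m
n = (1/Q)·A·R^(2/3)·S^(1/2) = (1/1.89) × 3.604 × 0.7464 × 0.01924 = 0.02738

0.0274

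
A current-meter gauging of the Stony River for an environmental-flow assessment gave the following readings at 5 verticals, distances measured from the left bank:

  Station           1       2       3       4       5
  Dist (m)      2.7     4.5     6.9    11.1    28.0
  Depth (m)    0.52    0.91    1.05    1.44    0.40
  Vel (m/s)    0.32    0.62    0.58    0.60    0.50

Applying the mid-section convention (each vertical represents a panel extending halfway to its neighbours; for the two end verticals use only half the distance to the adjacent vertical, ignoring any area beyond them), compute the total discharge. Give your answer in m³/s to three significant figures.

14.1 m³/s

w_1 = (4.5 − 2.7)/2 = 0.9 m; q_1 = 0.32 × 0.52 × 0.9 = 0.1498 m³/s
w_2 = (6.9 − 2.7)/2 = 2.1 m; q_2 = 0.62 × 0.91 × 2.1 = 1.185 m³/s
w_3 = (11.1 − 4.5)/2 = 3.3 m; q_3 = 0.58 × 1.05 × 3.3 = 2.010 m³/s
w_4 = (28.0 − 6.9)/2 = 10.55 m; q_4 = 0.60 × 1.44 × 10.55 = 9.115 m³/s
w_5 = (28.0 − 11.1)/2 = 8.45 m; q_5 = 0.50 × 0.40 × 8.45 = 1.690 m³/s
Q = Σ qᵢ = 14.15 m³/s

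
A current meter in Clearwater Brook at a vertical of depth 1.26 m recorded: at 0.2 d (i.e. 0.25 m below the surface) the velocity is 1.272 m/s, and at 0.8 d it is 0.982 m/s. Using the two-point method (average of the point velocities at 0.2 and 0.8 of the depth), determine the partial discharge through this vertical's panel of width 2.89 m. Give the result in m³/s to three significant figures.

4.10 m³/s

v̄ = (1.272 + 0.982) / 2 = 1.127 m/s
q = v̄ × d × w = 1.127 × 1.26 × 2.89 = 4.104 m³/s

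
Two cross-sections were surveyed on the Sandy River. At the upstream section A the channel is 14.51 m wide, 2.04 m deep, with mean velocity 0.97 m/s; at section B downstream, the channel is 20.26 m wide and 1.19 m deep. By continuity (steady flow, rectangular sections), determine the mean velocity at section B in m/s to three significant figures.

1.19 m/s

Q = A₁V₁ = (14.51×2.04) × 0.97 = 28.71 m³/s
A₂ = 20.26 × 1.19 = 24.11 m²
V₂ = Q/A₂ = 28.71/24.11 = 1.191 m/s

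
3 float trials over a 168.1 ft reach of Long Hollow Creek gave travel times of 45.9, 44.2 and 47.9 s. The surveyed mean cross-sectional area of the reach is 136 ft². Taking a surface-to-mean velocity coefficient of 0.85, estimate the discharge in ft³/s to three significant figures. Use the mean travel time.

422 ft³/s

t̄ = (45.9 + 44.2 + 47.9) / 3 = 46 s
v_surface = L / t̄ = 168.1 / 46 = 3.654 ft/s
v_mean = 0.85 × 3.654 = 3.106 ft/s
Q = A × v_mean = 136 × 3.106 = 422.4 ft³/s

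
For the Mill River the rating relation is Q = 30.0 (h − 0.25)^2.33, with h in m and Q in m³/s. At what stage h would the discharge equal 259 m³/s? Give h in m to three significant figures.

h − h₀ = (Q/C)^(1/b) = (259/30.0)^(1/2.33) = 2.522 m
h = 0.25 + 2.522 = 2.772 m

2.77 m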